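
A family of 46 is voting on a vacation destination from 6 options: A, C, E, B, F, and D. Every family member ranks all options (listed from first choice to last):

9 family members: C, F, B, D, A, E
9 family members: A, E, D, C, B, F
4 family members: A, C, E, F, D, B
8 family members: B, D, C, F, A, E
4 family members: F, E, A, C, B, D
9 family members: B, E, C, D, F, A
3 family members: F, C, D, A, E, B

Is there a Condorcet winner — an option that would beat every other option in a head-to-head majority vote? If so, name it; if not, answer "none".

C

C vs A: 29–17 for C.
C vs E: 24–22 for C.
C vs B: 29–17 for C.
C vs F: 39–7 for C.
C vs D: 29–17 for C.
C beats every other option head-to-head.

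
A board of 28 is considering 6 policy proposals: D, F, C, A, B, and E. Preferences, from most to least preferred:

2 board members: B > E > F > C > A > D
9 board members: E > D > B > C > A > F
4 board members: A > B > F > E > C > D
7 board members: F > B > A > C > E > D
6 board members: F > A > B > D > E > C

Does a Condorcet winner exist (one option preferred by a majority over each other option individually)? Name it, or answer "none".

B vs D: 19–9 for B.
B vs F: 15–13 for B.
B vs C: 28–0 for B.
B vs A: 18–10 for B.
B vs E: 19–9 for B.
B beats every other option head-to-head.

B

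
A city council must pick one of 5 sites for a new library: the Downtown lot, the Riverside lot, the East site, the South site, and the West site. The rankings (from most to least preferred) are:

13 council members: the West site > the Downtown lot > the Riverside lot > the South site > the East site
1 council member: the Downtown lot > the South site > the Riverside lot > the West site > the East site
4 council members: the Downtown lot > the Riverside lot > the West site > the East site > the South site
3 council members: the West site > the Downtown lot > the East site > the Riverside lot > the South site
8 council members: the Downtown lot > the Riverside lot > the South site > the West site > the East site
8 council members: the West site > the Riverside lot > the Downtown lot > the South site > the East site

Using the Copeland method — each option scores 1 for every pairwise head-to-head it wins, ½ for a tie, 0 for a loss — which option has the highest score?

the Downtown lot: beats the Riverside lot, the East site, and the South site; loses to the West site → score 3.
the Riverside lot: beats the East site and the South site; loses to the Downtown lot and the West site → score 2.
the East site: loses to the Downtown lot, the Riverside lot, the South site, and the West site → score 0.
the South site: beats the East site; loses to the Downtown lot, the Riverside lot, and the West site → score 1.
the West site: beats the Downtown lot, the Riverside lot, the East site, and the South site → score 4.
the West site has the best pairwise record.

the West site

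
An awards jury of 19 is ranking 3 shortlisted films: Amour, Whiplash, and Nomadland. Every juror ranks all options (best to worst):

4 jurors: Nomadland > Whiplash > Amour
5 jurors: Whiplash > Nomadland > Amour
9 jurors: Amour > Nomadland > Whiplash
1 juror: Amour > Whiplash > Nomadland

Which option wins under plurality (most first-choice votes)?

Amour

First-place votes: Amour 10, Whiplash 5, Nomadland 4.
Amour has the most first-place votes.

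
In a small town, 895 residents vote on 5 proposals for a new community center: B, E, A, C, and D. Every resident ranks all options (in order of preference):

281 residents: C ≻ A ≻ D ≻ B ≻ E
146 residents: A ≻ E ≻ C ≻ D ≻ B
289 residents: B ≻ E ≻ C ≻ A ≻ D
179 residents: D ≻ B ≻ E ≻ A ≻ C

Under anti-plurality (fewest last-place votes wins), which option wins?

A

Last-place votes: B 146, E 281, A 0, C 179, D 289.
A is ranked last by the fewest voters, so A wins.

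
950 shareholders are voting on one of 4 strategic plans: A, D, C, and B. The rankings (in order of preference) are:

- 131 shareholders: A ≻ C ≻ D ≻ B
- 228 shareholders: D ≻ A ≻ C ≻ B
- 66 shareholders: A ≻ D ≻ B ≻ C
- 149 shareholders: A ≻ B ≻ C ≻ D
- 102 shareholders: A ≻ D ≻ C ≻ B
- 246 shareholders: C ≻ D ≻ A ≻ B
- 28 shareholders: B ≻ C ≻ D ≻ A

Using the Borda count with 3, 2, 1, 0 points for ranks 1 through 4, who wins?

A

A: 131·3 + 228·2 + 66·3 + 149·3 + 102·3 + 246·1 + 28·0 = 2046
D: 131·1 + 228·3 + 66·2 + 149·0 + 102·2 + 246·2 + 28·1 = 1671
C: 131·2 + 228·1 + 66·0 + 149·1 + 102·1 + 246·3 + 28·2 = 1535
B: 131·0 + 228·0 + 66·1 + 149·2 + 102·0 + 246·0 + 28·3 = 448
A has the highest Borda score (2046).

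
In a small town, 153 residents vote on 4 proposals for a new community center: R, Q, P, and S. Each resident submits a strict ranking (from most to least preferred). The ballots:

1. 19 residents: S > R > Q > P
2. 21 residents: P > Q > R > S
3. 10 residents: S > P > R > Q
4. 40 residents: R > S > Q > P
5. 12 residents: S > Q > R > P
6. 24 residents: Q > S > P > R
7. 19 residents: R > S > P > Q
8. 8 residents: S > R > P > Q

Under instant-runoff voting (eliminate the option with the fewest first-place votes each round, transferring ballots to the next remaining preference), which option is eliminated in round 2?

Round 1: R 59, Q 24, P 21, S 49. Eliminate P.
Round 2: R 59, Q 45, S 49. Eliminate Q.

Q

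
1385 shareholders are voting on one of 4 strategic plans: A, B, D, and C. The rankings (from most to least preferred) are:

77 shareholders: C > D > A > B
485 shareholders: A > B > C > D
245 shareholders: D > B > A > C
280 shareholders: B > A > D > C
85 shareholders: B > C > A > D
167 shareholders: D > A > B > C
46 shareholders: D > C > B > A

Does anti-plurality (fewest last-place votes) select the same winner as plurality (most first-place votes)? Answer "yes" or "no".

Anti-plurality — last-place votes: A 46, B 77, D 570, C 692. Winner: A.
Plurality — first-place votes: A 485, B 365, D 458, C 77. Winner: A.
The two methods agree.

yes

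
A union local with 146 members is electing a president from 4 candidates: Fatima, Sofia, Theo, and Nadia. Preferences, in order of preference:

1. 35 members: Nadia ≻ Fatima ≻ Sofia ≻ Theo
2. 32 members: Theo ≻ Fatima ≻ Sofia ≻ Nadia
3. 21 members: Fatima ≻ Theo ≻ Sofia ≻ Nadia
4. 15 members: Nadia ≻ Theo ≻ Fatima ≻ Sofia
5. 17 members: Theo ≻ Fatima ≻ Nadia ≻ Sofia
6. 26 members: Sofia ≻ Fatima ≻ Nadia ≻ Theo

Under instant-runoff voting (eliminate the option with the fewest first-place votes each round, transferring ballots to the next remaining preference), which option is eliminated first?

Round 1: Fatima 21, Sofia 26, Theo 49, Nadia 50. Eliminate Fatima.

Fatima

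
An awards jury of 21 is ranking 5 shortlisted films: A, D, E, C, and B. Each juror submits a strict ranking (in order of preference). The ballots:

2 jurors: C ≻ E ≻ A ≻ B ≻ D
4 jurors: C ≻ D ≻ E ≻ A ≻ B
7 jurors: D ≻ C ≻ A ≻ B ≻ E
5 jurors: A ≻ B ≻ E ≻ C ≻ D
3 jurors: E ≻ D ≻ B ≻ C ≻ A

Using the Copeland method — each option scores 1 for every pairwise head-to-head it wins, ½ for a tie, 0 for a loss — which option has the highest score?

C

A: beats E and B; loses to D and C → score 2.
D: beats A, E, and B; loses to C → score 3.
E: loses to A, D, C, and B → score 0.
C: beats A, D, E, and B → score 4.
B: beats E; loses to A, D, and C → score 1.
C has the best pairwise record.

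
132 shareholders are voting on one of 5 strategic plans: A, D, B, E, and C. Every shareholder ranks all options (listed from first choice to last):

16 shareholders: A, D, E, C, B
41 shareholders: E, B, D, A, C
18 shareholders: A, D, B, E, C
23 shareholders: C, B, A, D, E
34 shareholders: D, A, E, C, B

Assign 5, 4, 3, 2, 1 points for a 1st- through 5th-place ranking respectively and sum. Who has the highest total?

A: 16·5 + 41·2 + 18·5 + 23·3 + 34·4 = 457
D: 16·4 + 41·3 + 18·4 + 23·2 + 34·5 = 475
B: 16·1 + 41·4 + 18·3 + 23·4 + 34·1 = 360
E: 16·3 + 41·5 + 18·2 + 23·1 + 34·3 = 414
C: 16·2 + 41·1 + 18·1 + 23·5 + 34·2 = 274
D has the highest Borda score (475).

D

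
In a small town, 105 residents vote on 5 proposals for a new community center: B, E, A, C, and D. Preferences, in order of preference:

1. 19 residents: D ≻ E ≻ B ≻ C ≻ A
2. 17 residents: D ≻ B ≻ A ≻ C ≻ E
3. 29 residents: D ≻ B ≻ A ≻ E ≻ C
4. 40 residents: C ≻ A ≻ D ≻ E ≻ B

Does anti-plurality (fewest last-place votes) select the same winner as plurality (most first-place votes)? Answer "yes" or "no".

yes

Anti-plurality — last-place votes: B 40, E 17, A 19, C 29, D 0. Winner: D.
Plurality — first-place votes: B 0, E 0, A 0, C 40, D 65. Winner: D.
The two methods agree.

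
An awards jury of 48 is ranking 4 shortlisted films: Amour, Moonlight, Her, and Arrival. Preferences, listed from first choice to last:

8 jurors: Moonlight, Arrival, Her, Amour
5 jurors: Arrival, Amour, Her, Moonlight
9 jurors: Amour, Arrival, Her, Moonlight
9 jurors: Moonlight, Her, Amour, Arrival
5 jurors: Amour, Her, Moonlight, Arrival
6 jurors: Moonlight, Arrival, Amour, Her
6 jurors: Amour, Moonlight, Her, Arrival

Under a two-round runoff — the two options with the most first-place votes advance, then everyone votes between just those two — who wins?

Amour

Round 1 first-place votes: Amour 20, Moonlight 23, Her 0, Arrival 5.
Moonlight and Amour advance.
Runoff: Moonlight is preferred to Amour by 23 voters; Amour by 25.
Amour wins the runoff.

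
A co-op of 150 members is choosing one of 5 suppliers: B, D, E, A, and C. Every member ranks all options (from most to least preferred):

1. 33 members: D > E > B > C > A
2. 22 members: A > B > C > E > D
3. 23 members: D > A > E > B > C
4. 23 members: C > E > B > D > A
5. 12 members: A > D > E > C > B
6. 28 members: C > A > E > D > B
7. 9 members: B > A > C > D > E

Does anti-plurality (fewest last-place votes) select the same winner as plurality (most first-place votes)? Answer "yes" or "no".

no

Anti-plurality — last-place votes: B 40, D 22, E 9, A 56, C 23. Winner: E.
Plurality — first-place votes: B 9, D 56, E 0, A 34, C 51. Winner: D.
The two methods disagree.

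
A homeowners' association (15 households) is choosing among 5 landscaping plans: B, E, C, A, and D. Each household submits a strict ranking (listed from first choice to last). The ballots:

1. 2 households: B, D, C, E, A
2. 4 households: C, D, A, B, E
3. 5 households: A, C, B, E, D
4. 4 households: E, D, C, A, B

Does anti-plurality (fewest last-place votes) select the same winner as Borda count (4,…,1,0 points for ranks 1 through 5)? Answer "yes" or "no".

yes

Anti-plurality — last-place votes: B 4, E 4, C 0, A 2, D 5. Winner: C.
Borda — scores: B 22, E 23, C 43, A 32, D 30. Winner: C.
The two methods agree.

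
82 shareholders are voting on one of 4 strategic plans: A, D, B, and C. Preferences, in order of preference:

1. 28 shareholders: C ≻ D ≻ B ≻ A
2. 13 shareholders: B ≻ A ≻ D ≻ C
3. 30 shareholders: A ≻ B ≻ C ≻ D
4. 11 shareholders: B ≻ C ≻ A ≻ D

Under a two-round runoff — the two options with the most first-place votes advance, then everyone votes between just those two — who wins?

A

Round 1 first-place votes: A 30, D 0, B 24, C 28.
A and C advance.
Runoff: A is preferred to C by 43 voters; C by 39.
A wins the runoff.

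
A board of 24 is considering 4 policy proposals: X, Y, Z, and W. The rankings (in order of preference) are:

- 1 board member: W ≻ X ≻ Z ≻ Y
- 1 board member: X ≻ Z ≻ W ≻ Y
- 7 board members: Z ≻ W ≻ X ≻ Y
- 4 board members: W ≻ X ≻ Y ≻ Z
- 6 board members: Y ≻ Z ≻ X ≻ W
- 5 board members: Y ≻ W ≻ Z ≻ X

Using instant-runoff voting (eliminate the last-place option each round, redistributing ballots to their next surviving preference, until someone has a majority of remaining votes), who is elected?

Y

Round 1: X 1, Y 11, Z 7, W 5. Eliminate X.
Round 2: Y 11, Z 8, W 5. Eliminate W.
Round 3: Y 15, Z 9. Y has a majority.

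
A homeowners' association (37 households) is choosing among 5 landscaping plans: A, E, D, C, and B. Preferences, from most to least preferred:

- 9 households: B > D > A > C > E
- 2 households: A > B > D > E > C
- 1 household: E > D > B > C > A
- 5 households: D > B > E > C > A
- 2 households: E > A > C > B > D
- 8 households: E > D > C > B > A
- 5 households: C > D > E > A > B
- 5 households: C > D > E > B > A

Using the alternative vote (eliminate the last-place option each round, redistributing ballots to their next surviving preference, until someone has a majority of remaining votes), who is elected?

E

Round 1: A 2, E 11, D 5, C 10, B 9. Eliminate A.
Round 2: E 11, D 5, C 10, B 11. Eliminate D.
Round 3: E 11, C 10, B 16. Eliminate C.
Round 4: E 21, B 16. E has a majority.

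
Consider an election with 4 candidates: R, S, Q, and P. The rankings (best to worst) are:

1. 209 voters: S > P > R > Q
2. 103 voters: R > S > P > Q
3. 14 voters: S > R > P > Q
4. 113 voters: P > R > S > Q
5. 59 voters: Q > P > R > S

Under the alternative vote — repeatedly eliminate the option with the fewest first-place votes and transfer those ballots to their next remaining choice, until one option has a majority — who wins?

S

Round 1: R 103, S 223, Q 59, P 113. Eliminate Q.
Round 2: R 103, S 223, P 172. Eliminate R.
Round 3: S 326, P 172. S has a majority.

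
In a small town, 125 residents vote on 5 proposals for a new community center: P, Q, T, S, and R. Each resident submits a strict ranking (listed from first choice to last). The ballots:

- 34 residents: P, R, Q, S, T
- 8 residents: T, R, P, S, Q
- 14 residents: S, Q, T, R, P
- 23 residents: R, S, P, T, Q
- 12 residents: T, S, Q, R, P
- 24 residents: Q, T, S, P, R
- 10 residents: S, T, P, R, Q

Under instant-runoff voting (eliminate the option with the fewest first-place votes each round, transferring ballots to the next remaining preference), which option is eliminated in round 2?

Q

Round 1: P 34, Q 24, T 20, S 24, R 23. Eliminate T.
Round 2: P 34, Q 24, S 36, R 31. Eliminate Q.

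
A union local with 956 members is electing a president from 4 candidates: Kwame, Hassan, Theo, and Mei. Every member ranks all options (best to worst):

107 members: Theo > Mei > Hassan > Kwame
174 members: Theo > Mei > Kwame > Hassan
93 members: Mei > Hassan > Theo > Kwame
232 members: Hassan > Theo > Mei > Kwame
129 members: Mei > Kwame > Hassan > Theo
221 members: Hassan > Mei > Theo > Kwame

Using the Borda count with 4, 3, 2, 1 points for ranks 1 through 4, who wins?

Mei

Kwame: 107·1 + 174·2 + 93·1 + 232·1 + 129·3 + 221·1 = 1388
Hassan: 107·2 + 174·1 + 93·3 + 232·4 + 129·2 + 221·4 = 2737
Theo: 107·4 + 174·4 + 93·2 + 232·3 + 129·1 + 221·2 = 2577
Mei: 107·3 + 174·3 + 93·4 + 232·2 + 129·4 + 221·3 = 2858
Mei has the highest Borda score (2858).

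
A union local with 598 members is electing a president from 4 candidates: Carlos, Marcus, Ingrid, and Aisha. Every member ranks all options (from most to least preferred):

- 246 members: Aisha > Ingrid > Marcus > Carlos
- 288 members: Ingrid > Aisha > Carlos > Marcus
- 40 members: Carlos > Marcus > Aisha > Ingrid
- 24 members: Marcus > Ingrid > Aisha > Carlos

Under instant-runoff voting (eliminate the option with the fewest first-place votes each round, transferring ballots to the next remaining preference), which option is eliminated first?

Round 1: Carlos 40, Marcus 24, Ingrid 288, Aisha 246. Eliminate Marcus.

Marcus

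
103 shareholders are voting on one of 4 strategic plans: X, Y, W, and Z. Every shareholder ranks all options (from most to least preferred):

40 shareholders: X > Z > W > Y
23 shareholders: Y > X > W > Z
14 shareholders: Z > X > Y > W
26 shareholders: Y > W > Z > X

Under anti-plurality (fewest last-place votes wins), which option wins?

W

Last-place votes: X 26, Y 40, W 14, Z 23.
W is ranked last by the fewest voters, so W wins.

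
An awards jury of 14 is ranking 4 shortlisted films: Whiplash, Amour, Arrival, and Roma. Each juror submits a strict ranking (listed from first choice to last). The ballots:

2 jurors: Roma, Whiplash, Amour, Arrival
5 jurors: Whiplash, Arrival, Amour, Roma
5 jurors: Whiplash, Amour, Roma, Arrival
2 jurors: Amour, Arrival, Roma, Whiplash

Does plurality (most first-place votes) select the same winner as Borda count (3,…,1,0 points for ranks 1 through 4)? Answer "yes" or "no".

Plurality — first-place votes: Whiplash 10, Amour 2, Arrival 0, Roma 2. Winner: Whiplash.
Borda — scores: Whiplash 34, Amour 23, Arrival 14, Roma 13. Winner: Whiplash.
The two methods agree.

yes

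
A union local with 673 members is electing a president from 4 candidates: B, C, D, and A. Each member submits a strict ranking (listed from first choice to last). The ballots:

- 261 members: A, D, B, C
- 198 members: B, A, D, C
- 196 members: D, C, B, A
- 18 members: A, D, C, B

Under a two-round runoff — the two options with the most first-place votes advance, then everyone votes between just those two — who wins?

B

Round 1 first-place votes: B 198, C 0, D 196, A 279.
A and B advance.
Runoff: A is preferred to B by 279 voters; B by 394.
B wins the runoff.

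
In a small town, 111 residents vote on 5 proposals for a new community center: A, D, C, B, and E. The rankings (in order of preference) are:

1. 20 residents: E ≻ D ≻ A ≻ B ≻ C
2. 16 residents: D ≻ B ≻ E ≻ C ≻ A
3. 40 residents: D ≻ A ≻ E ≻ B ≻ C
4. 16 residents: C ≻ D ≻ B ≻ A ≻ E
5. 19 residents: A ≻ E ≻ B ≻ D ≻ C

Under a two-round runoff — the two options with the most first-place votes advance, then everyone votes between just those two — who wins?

Round 1 first-place votes: A 19, D 56, C 16, B 0, E 20.
D and E advance.
Runoff: D is preferred to E by 72 voters; E by 39.
D wins the runoff.

D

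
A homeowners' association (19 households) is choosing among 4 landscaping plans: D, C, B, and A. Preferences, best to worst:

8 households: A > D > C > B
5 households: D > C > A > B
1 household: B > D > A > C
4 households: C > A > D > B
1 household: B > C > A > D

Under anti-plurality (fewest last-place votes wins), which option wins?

Last-place votes: D 1, C 1, B 17, A 0.
A is ranked last by the fewest voters, so A wins.

A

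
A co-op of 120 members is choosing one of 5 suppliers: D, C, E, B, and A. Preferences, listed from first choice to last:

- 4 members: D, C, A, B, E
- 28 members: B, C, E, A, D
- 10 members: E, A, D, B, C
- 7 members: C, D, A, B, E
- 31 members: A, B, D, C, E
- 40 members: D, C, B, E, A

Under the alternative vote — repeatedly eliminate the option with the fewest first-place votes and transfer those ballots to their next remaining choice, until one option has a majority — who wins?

Round 1: D 44, C 7, E 10, B 28, A 31. Eliminate C.
Round 2: D 51, E 10, B 28, A 31. Eliminate E.
Round 3: D 51, B 28, A 41. Eliminate B.
Round 4: D 51, A 69. A has a majority.

A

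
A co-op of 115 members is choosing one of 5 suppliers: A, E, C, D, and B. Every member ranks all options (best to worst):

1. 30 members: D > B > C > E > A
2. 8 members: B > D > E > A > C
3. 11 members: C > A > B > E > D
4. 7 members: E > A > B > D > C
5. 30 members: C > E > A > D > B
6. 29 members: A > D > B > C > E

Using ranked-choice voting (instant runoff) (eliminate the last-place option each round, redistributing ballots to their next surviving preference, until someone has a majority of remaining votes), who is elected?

D

Round 1: A 29, E 7, C 41, D 30, B 8. Eliminate E.
Round 2: A 36, C 41, D 30, B 8. Eliminate B.
Round 3: A 36, C 41, D 38. Eliminate A.
Round 4: C 41, D 74. D has a majority.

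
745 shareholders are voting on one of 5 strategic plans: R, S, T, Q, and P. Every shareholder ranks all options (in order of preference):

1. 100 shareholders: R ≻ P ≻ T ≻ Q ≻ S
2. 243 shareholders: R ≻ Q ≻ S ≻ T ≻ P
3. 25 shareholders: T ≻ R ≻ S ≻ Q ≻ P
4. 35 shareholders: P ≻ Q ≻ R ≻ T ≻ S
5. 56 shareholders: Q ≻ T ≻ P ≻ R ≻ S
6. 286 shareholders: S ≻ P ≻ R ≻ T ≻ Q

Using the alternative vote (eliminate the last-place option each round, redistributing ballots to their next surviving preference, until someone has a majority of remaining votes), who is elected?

R

Round 1: R 343, S 286, T 25, Q 56, P 35. Eliminate T.
Round 2: R 368, S 286, Q 56, P 35. Eliminate P.
Round 3: R 368, S 286, Q 91. Eliminate Q.
Round 4: R 459, S 286. R has a majority.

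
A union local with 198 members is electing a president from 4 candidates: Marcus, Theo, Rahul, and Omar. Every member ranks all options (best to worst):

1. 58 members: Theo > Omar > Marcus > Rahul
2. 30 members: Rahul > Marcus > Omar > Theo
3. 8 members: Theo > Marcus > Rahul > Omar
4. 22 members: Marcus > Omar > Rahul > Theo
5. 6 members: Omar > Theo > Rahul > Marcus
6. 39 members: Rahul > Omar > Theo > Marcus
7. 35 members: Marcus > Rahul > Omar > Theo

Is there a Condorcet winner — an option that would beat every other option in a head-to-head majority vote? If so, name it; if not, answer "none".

none

Checking pairwise contests:
Theo beats Marcus 111–87.
Rahul beats Theo 126–72.
Marcus beats Rahul 123–75.
Rahul beats Omar 112–86.
Every option loses at least one head-to-head, so there is no Condorcet winner.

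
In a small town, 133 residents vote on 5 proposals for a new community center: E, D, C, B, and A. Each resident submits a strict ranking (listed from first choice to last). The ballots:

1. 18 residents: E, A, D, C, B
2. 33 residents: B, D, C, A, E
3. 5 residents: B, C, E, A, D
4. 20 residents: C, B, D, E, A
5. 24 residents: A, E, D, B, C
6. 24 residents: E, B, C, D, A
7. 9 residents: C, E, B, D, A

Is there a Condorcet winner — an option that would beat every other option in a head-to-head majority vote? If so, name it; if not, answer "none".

Checking pairwise contests:
C beats E 67–66.
E beats D 80–53.
D beats C 75–58.
E beats B 75–58.
E beats A 76–57.
Every option loses at least one head-to-head, so there is no Condorcet winner.

none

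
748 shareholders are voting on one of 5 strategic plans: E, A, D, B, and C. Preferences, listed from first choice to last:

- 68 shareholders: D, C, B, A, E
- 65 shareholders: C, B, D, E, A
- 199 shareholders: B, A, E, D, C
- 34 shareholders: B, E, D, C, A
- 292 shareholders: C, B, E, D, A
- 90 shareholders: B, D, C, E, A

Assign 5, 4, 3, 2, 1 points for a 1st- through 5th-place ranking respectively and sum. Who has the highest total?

B

E: 68·1 + 65·2 + 199·3 + 34·4 + 292·3 + 90·2 = 1987
A: 68·2 + 65·1 + 199·4 + 34·1 + 292·1 + 90·1 = 1413
D: 68·5 + 65·3 + 199·2 + 34·3 + 292·2 + 90·4 = 1979
B: 68·3 + 65·4 + 199·5 + 34·5 + 292·4 + 90·5 = 3247
C: 68·4 + 65·5 + 199·1 + 34·2 + 292·5 + 90·3 = 2594
B has the highest Borda score (3247).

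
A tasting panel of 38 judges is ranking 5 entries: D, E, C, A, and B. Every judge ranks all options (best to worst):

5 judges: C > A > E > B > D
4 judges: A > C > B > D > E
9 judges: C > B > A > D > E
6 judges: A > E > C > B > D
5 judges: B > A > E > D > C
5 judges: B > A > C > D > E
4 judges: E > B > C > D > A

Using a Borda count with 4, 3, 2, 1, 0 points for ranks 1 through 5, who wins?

D: 5·0 + 4·1 + 9·1 + 6·0 + 5·1 + 5·1 + 4·1 = 27
E: 5·2 + 4·0 + 9·0 + 6·3 + 5·2 + 5·0 + 4·4 = 54
C: 5·4 + 4·3 + 9·4 + 6·2 + 5·0 + 5·2 + 4·2 = 98
A: 5·3 + 4·4 + 9·2 + 6·4 + 5·3 + 5·3 + 4·0 = 103
B: 5·1 + 4·2 + 9·3 + 6·1 + 5·4 + 5·4 + 4·3 = 98
A has the highest Borda score (103).

A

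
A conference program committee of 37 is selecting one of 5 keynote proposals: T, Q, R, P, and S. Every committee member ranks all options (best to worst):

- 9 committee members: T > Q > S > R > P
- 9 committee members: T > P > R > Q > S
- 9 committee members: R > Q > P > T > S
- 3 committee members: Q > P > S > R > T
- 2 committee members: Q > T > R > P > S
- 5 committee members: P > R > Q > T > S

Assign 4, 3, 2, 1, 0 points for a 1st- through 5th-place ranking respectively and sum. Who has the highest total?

T: 9·4 + 9·4 + 9·1 + 3·0 + 2·3 + 5·1 = 92
Q: 9·3 + 9·1 + 9·3 + 3·4 + 2·4 + 5·2 = 93
R: 9·1 + 9·2 + 9·4 + 3·1 + 2·2 + 5·3 = 85
P: 9·0 + 9·3 + 9·2 + 3·3 + 2·1 + 5·4 = 76
S: 9·2 + 9·0 + 9·0 + 3·2 + 2·0 + 5·0 = 24
Q has the highest Borda score (93).

Q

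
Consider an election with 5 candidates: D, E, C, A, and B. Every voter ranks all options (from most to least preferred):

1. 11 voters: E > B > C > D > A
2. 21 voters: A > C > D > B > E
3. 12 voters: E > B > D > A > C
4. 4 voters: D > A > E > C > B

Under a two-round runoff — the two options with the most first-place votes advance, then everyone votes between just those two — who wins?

Round 1 first-place votes: D 4, E 23, C 0, A 21, B 0.
E and A advance.
Runoff: E is preferred to A by 23 voters; A by 25.
A wins the runoff.

A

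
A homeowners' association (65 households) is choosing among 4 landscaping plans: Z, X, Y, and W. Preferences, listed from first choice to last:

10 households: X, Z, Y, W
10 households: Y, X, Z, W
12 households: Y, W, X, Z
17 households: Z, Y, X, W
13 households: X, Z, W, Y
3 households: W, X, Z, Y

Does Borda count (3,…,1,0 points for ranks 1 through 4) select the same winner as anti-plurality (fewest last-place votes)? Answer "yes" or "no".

Borda — scores: Z 110, X 124, Y 110, W 46. Winner: X.
Anti-plurality — last-place votes: Z 12, X 0, Y 16, W 37. Winner: X.
The two methods agree.

yes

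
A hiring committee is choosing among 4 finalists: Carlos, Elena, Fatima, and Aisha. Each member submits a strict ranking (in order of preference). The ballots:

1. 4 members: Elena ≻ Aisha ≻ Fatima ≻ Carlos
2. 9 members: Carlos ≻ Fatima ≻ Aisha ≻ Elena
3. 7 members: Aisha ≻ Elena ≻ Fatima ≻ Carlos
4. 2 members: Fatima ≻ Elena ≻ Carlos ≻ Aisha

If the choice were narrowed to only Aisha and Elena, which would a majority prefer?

Aisha

Voters preferring Aisha to Elena: 16; preferring Elena to Aisha: 6.
Aisha wins the head-to-head.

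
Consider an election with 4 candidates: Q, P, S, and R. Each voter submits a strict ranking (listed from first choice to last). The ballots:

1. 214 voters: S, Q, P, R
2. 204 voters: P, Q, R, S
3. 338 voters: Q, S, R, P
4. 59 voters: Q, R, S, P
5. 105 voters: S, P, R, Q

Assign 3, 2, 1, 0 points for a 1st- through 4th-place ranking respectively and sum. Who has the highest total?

Q: 214·2 + 204·2 + 338·3 + 59·3 + 105·0 = 2027
P: 214·1 + 204·3 + 338·0 + 59·0 + 105·2 = 1036
S: 214·3 + 204·0 + 338·2 + 59·1 + 105·3 = 1692
R: 214·0 + 204·1 + 338·1 + 59·2 + 105·1 = 765
Q has the highest Borda score (2027).

Q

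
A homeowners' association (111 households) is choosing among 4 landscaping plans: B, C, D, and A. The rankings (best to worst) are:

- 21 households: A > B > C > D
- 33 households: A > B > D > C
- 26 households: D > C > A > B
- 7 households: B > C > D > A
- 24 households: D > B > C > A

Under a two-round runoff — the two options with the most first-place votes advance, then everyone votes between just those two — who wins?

D

Round 1 first-place votes: B 7, C 0, D 50, A 54.
A and D advance.
Runoff: A is preferred to D by 54 voters; D by 57.
D wins the runoff.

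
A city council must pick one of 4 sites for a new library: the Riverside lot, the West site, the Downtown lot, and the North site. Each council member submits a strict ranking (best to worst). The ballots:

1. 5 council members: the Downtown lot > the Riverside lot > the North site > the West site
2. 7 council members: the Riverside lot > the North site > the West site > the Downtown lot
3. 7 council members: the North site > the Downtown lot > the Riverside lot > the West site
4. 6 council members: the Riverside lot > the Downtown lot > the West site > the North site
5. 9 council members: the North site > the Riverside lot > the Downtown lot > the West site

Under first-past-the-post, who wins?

First-place votes: the Riverside lot 13, the West site 0, the Downtown lot 5, the North site 16.
the North site has the most first-place votes.

the North site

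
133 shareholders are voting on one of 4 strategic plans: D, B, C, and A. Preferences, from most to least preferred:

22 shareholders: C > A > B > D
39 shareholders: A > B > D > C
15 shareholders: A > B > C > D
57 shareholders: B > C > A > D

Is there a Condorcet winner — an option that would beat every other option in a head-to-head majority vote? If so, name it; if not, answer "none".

Checking pairwise contests:
B beats D 133–0.
A beats B 76–57.
B beats C 111–22.
C beats A 79–54.
Every option loses at least one head-to-head, so there is no Condorcet winner.

none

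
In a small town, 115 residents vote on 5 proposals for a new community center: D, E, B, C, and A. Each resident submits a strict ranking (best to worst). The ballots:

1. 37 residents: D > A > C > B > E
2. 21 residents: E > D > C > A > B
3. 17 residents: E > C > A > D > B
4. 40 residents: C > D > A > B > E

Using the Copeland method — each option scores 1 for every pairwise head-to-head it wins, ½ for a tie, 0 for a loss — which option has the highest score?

D

D: beats E, B, C, and A → score 4.
E: loses to D, B, C, and A → score 0.
B: beats E; loses to D, C, and A → score 1.
C: beats E, B, and A; loses to D → score 3.
A: beats E and B; loses to D and C → score 2.
D has the best pairwise record.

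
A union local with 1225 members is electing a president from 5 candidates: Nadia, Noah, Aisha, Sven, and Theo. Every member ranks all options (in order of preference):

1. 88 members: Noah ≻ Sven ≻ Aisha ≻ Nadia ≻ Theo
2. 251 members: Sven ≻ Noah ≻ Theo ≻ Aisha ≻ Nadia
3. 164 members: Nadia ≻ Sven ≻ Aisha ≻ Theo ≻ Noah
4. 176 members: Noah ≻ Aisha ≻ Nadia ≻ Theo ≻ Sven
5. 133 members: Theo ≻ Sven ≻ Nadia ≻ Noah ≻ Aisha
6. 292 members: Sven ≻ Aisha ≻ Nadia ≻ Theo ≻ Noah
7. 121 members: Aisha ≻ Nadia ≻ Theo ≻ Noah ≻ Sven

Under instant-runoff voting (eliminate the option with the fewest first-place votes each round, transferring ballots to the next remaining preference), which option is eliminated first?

Aisha

Round 1: Nadia 164, Noah 264, Aisha 121, Sven 543, Theo 133. Eliminate Aisha.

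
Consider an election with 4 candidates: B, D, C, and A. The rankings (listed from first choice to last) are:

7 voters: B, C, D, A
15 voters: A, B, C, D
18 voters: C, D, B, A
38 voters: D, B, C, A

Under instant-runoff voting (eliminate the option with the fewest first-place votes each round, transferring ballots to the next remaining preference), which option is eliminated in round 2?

A

Round 1: B 7, D 38, C 18, A 15. Eliminate B.
Round 2: D 38, C 25, A 15. Eliminate A.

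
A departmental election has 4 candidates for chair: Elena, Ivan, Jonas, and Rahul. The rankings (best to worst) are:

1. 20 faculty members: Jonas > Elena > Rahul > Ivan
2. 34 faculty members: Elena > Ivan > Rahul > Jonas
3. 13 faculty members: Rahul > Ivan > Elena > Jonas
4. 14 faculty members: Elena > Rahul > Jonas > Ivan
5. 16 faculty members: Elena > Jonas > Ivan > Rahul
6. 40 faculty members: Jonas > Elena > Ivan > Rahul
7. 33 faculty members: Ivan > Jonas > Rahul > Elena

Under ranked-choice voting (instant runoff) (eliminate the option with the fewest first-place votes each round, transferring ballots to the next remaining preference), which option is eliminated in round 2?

Ivan

Round 1: Elena 64, Ivan 33, Jonas 60, Rahul 13. Eliminate Rahul.
Round 2: Elena 64, Ivan 46, Jonas 60. Eliminate Ivan.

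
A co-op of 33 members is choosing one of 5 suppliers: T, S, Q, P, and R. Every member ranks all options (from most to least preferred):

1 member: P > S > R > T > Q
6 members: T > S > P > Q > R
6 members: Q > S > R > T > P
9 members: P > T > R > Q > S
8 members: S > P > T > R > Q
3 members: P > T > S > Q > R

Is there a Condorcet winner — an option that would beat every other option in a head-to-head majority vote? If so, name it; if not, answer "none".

none

Checking pairwise contests:
P beats T 21–12.
T beats S 18–15.
T beats Q 27–6.
S beats P 20–13.
T beats R 26–7.
Every option loses at least one head-to-head, so there is no Condorcet winner.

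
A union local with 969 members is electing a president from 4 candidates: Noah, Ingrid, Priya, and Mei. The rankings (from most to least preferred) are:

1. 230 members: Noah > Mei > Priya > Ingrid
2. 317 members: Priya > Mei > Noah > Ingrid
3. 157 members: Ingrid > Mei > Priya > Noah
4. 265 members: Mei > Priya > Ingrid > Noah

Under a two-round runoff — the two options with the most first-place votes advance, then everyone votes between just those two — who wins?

Round 1 first-place votes: Noah 230, Ingrid 157, Priya 317, Mei 265.
Priya and Mei advance.
Runoff: Priya is preferred to Mei by 317 voters; Mei by 652.
Mei wins the runoff.

Mei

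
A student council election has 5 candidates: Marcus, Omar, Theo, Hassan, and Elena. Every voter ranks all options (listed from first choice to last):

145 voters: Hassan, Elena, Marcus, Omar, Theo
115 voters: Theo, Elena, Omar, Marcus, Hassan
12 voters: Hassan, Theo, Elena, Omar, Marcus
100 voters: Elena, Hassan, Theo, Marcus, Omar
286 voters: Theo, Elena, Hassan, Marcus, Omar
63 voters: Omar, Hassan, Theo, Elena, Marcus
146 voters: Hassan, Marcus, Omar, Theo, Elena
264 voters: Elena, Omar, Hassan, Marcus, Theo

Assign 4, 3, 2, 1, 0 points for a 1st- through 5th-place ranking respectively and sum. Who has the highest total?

Elena

Marcus: 145·2 + 115·1 + 12·0 + 100·1 + 286·1 + 63·0 + 146·3 + 264·1 = 1493
Omar: 145·1 + 115·2 + 12·1 + 100·0 + 286·0 + 63·4 + 146·2 + 264·3 = 1723
Theo: 145·0 + 115·4 + 12·3 + 100·2 + 286·4 + 63·2 + 146·1 + 264·0 = 2112
Hassan: 145·4 + 115·0 + 12·4 + 100·3 + 286·2 + 63·3 + 146·4 + 264·2 = 2801
Elena: 145·3 + 115·3 + 12·2 + 100·4 + 286·3 + 63·1 + 146·0 + 264·4 = 3181
Elena has the highest Borda score (3181).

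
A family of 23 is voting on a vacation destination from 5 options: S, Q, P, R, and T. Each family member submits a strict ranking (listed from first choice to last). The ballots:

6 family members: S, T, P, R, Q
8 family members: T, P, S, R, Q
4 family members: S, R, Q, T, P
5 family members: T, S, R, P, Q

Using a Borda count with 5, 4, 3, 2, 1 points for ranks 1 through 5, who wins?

T

S: 6·5 + 8·3 + 4·5 + 5·4 = 94
Q: 6·1 + 8·1 + 4·3 + 5·1 = 31
P: 6·3 + 8·4 + 4·1 + 5·2 = 64
R: 6·2 + 8·2 + 4·4 + 5·3 = 59
T: 6·4 + 8·5 + 4·2 + 5·5 = 97
T has the highest Borda score (97).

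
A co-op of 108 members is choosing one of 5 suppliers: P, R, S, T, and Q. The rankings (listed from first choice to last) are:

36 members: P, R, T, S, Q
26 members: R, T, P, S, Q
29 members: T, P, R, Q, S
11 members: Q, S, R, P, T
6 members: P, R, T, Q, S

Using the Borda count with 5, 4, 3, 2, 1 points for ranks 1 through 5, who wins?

P

P: 36·5 + 26·3 + 29·4 + 11·2 + 6·5 = 426
R: 36·4 + 26·5 + 29·3 + 11·3 + 6·4 = 418
S: 36·2 + 26·2 + 29·1 + 11·4 + 6·1 = 203
T: 36·3 + 26·4 + 29·5 + 11·1 + 6·3 = 386
Q: 36·1 + 26·1 + 29·2 + 11·5 + 6·2 = 187
P has the highest Borda score (426).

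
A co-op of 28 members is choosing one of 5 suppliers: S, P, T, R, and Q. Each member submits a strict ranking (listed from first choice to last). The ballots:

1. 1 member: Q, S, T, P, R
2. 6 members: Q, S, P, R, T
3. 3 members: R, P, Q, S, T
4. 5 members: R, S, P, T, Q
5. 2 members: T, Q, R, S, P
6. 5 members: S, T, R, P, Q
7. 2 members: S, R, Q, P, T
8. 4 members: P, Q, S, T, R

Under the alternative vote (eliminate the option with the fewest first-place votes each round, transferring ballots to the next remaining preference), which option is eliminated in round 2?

Round 1: S 7, P 4, T 2, R 8, Q 7. Eliminate T.
Round 2: S 7, P 4, R 8, Q 9. Eliminate P.

P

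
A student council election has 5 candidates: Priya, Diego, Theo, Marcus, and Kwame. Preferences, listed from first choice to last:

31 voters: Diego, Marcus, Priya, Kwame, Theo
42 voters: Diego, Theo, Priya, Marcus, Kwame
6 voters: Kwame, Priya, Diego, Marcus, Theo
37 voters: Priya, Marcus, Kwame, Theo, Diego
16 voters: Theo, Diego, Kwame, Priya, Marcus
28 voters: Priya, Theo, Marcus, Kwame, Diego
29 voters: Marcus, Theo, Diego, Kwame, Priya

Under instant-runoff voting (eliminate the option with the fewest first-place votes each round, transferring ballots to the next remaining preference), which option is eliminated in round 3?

Marcus

Round 1: Priya 65, Diego 73, Theo 16, Marcus 29, Kwame 6. Eliminate Kwame.
Round 2: Priya 71, Diego 73, Theo 16, Marcus 29. Eliminate Theo.
Round 3: Priya 71, Diego 89, Marcus 29. Eliminate Marcus.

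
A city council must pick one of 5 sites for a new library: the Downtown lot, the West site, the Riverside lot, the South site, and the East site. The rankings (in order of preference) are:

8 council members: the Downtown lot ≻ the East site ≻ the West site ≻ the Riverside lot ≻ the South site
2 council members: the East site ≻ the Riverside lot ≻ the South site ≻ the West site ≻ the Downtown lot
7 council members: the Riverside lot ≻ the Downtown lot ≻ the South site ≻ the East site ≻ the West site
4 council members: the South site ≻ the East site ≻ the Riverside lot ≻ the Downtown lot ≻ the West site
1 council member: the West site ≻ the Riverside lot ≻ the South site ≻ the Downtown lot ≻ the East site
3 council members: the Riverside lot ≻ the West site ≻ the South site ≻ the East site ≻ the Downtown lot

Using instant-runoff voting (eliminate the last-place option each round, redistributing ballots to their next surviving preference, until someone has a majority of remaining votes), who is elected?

Round 1: the Downtown lot 8, the West site 1, the Riverside lot 10, the South site 4, the East site 2. Eliminate the West site.
Round 2: the Downtown lot 8, the Riverside lot 11, the South site 4, the East site 2. Eliminate the East site.
Round 3: the Downtown lot 8, the Riverside lot 13, the South site 4. The Riverside lot has a majority.

the Riverside lot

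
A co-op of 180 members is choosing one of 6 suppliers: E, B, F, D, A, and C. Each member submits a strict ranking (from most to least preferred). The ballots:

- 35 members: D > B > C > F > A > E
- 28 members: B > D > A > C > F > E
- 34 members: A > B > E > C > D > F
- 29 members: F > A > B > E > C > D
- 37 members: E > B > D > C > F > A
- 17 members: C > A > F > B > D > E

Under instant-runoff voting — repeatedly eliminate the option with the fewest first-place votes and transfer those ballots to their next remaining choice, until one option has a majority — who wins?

Round 1: E 37, B 28, F 29, D 35, A 34, C 17. Eliminate C.
Round 2: E 37, B 28, F 29, D 35, A 51. Eliminate B.
Round 3: E 37, F 29, D 63, A 51. Eliminate F.
Round 4: E 37, D 63, A 80. Eliminate E.
Round 5: D 100, A 80. D has a majority.

D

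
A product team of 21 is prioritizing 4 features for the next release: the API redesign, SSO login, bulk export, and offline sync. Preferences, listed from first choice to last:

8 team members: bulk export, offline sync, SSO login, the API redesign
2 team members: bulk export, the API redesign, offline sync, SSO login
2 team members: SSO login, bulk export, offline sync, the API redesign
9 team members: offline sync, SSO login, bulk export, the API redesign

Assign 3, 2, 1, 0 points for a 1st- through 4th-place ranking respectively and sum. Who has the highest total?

offline sync

the API redesign: 8·0 + 2·2 + 2·0 + 9·0 = 4
SSO login: 8·1 + 2·0 + 2·3 + 9·2 = 32
bulk export: 8·3 + 2·3 + 2·2 + 9·1 = 43
offline sync: 8·2 + 2·1 + 2·1 + 9·3 = 47
offline sync has the highest Borda score (47).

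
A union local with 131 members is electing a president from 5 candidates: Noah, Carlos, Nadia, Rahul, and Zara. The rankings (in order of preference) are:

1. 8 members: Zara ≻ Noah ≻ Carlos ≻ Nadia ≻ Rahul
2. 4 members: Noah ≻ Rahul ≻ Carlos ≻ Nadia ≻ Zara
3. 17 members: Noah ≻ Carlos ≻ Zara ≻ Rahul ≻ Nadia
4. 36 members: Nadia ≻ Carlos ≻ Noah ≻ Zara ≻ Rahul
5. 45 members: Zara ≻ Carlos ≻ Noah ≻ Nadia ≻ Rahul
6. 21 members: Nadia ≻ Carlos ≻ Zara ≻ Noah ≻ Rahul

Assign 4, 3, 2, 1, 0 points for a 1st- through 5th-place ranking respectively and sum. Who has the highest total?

Carlos

Noah: 8·3 + 4·4 + 17·4 + 36·2 + 45·2 + 21·1 = 291
Carlos: 8·2 + 4·2 + 17·3 + 36·3 + 45·3 + 21·3 = 381
Nadia: 8·1 + 4·1 + 17·0 + 36·4 + 45·1 + 21·4 = 285
Rahul: 8·0 + 4·3 + 17·1 + 36·0 + 45·0 + 21·0 = 29
Zara: 8·4 + 4·0 + 17·2 + 36·1 + 45·4 + 21·2 = 324
Carlos has the highest Borda score (381).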